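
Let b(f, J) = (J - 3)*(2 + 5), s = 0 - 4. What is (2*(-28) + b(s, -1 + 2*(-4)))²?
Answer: 19600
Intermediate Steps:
s = -4
b(f, J) = -21 + 7*J (b(f, J) = (-3 + J)*7 = -21 + 7*J)
(2*(-28) + b(s, -1 + 2*(-4)))² = (2*(-28) + (-21 + 7*(-1 + 2*(-4))))² = (-56 + (-21 + 7*(-1 - 8)))² = (-56 + (-21 + 7*(-9)))² = (-56 + (-21 - 63))² = (-56 - 84)² = (-140)² = 19600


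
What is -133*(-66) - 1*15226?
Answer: -6448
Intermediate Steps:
-133*(-66) - 1*15226 = 8778 - 15226 = -6448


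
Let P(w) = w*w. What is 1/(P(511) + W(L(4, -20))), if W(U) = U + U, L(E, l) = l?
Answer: 1/261081 ≈ 3.8302e-6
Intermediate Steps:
W(U) = 2*U
P(w) = w²
1/(P(511) + W(L(4, -20))) = 1/(511² + 2*(-20)) = 1/(261121 - 40) = 1/261081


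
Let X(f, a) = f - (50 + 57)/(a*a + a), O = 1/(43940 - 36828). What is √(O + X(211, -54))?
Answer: 11*√5016267397722/1696212 ≈ 14.525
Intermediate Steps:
O = 1/7112 ≈ 0.00014061
X(f, a) = f - 107/(a + a²) (X(f, a) = f - 107/(a² + a) = f - 107/(a + a²))
√(O + X(211, -54)) = √(1/7112 + (-107 - 54*211 + 211*(-54)²)/((-54)*(1 - 54))) = √(1/7112 - 1/54*(-107 - 11394 + 211*2916)/(-53)) = √(1/7112 - 1/54*(-1/53)*(-107 - 11394 + 615276)) = √(1/7112 - 1/54*(-1/53)*603775) = √(1/7112 + 603775/2862) = √(2147025331/10177272) = 11*√5016267397722/1696212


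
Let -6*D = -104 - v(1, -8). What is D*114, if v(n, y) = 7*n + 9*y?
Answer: 741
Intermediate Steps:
D = 13/2 (D = -(-104 - (7*1 + 9*(-8)))/6 = -(-104 - (7 - 72))/6 = -(-104 - 1*(-65))/6 = -(-104 + 65)/6 = -⅙*(-39) = 13/2 ≈ 6.5000)
D*114 = (13/2)*114 = 741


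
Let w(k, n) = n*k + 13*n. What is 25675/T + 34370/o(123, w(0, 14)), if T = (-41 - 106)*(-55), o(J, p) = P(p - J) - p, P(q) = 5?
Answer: -6074155/31801 ≈ -191.01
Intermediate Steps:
w(k, n) = 13*n + k*n (w(k, n) = k*n + 13*n = 13*n + k*n)
o(J, p) = 5 - p
T = 8085 (T = -147*(-55) = 8085)
25675/T + 34370/o(123, w(0, 14)) = 25675/8085 + 34370/(5 - 14*(13 + 0)) = 25675*(1/8085) + 34370/(5 - 14*13) = 5135/1617 + 34370/(5 - 1*182) = 5135/1617 + 34370/(5 - 182) = 5135/1617 + 34370/(-177) = 5135/1617 + 34370*(-1/177) = 5135/1617 - 34370/177 = -6074155/31801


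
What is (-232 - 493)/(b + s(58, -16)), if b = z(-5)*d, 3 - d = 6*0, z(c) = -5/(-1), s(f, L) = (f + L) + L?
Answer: -725/41 ≈ -17.683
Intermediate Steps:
s(f, L) = f + 2*L (s(f, L) = (L + f) + L = f + 2*L)
z(c) = 5 (z(c) = -5*(-1) = 5)
d = 3 (d = 3 - 6*0 = 3 - 1*0 = 3 + 0 = 3)
b = 15 (b = 5*3 = 15)
(-232 - 493)/(b + s(58, -16)) = (-232 - 493)/(15 + (58 + 2*(-16))) = -725/(15 + (58 - 32)) = -725/(15 + 26) = -725/41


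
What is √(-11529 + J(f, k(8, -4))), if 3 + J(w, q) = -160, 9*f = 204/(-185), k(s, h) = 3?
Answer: 2*I*√2923 ≈ 108.13*I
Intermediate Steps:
f = -68/555 (f = (204/(-185))/9 = (204*(-1/185))/9 = (⅑)*(-204/185) = -68/555 ≈ -0.12252)
J(w, q) = -163 (J(w, q) = -3 - 160 = -163)
√(-11529 + J(f, k(8, -4))) = √(-11529 - 163) = √(-11692) = 2*I*√2923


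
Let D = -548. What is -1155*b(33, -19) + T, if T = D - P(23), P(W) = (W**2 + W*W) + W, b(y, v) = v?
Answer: 20316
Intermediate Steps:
P(W) = W + 2*W**2 (P(W) = (W**2 + W**2) + W = 2*W**2 + W = W + 2*W**2)
T = -1629 (T = -548 - 23*(1 + 2*23) = -548 - 23*(1 + 46) = -548 - 23*47 = -548 - 1*1081 = -548 - 1081 = -1629)
-1155*b(33, -19) + T = -1155*(-19) - 1629 = 21945 - 1629 = 20316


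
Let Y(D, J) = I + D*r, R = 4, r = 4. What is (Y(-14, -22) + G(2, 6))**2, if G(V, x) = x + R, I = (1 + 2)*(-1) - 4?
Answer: 2809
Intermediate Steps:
I = -7 (I = 3*(-1) - 4 = -3 - 4 = -7)
Y(D, J) = -7 + 4*D (Y(D, J) = -7 + D*4 = -7 + 4*D)
G(V, x) = 4 + x (G(V, x) = x + 4 = 4 + x)
(Y(-14, -22) + G(2, 6))**2 = ((-7 + 4*(-14)) + (4 + 6))**2 = ((-7 - 56) + 10)**2 = (-63 + 10)**2 = (-53)**2 = 2809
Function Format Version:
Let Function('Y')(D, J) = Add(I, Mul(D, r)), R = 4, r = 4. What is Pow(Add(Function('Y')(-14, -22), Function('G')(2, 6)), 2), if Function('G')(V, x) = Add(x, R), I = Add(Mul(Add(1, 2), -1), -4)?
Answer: 2809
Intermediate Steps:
I = -7 (I = Add(Mul(3, -1), -4) = Add(-3, -4) = -7)
Function('Y')(D, J) = Add(-7, Mul(4, D)) (Function('Y')(D, J) = Add(-7, Mul(D, 4)) = Add(-7, Mul(4, D)))
Function('G')(V, x) = Add(4, x) (Function('G')(V, x) = Add(x, 4) = Add(4, x))
Pow(Add(Function('Y')(-14, -22), Function('G')(2, 6)), 2) = Pow(Add(Add(-7, Mul(4, -14)), Add(4, 6)), 2) = Pow(Add(Add(-7, -56), 10), 2) = Pow(Add(-63, 10), 2) = Pow(-53, 2) = 2809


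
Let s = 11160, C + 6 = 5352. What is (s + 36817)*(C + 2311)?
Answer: 367359889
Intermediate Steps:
C = 5346 (C = -6 + 5352 = 5346)
(s + 36817)*(C + 2311) = (11160 + 36817)*(5346 + 2311) = 47977*7657 = 367359889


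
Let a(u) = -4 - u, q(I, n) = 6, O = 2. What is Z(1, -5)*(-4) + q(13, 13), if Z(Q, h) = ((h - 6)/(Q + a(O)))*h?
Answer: 50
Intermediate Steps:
Z(Q, h) = h*(-6 + h)/(-6 + Q) (Z(Q, h) = ((h - 6)/(Q + (-4 - 1*2)))*h = ((-6 + h)/(Q + (-4 - 2)))*h = ((-6 + h)/(Q - 6))*h = ((-6 + h)/(-6 + Q))*h = h*(-6 + h)/(-6 + Q))
Z(1, -5)*(-4) + q(13, 13) = -5*(-6 - 5)/(-6 + 1)*(-4) + 6 = -5*(-11)/(-5)*(-4) + 6 = -5*(-⅕)*(-11)*(-4) + 6 = -11*(-4) + 6 = 44 + 6 = 50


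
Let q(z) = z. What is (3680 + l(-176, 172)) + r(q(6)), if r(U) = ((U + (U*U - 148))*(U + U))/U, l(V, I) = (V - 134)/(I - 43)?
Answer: 447062/129 ≈ 3465.6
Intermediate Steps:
l(V, I) = (-134 + V)/(-43 + I)
r(U) = -296 + 2*U + 2*U² (r(U) = ((U + (U² - 148))*(2*U))/U = ((U + (-148 + U²))*(2*U))/U = ((-148 + U + U²)*(2*U))/U = (2*U*(-148 + U + U²))/U = -296 + 2*U + 2*U²)
(3680 + l(-176, 172)) + r(q(6)) = (3680 + (-134 - 176)/(-43 + 172)) + (-296 + 2*6 + 2*6²) = (3680 - 310/129) + (-296 + 12 + 2*36) = (3680 + (1/129)*(-310)) + (-296 + 12 + 72) = (3680 - 310/129) - 212 = 474410/129 - 212 = 447062/129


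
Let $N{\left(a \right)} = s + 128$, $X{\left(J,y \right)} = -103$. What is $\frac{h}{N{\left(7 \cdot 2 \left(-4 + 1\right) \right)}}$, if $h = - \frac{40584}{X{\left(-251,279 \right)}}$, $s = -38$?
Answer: $\frac{6764}{1545} \approx 4.378$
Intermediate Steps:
$h = \frac{40584}{103}$ ($h = - \frac{40584}{-103} = \left(-40584\right) \left(- \frac{1}{103}\right) = \frac{40584}{103} \approx 394.02$)
$N{\left(a \right)} = 90$ ($N{\left(a \right)} = -38 + 128 = 90$)
$\frac{h}{N{\left(7 \cdot 2 \left(-4 + 1\right) \right)}} = \frac{40584}{103 \cdot 90} = \frac{40584}{103} \cdot \frac{1}{90} = \frac{6764}{1545}$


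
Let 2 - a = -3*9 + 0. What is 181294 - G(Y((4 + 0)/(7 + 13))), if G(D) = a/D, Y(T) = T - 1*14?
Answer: 12509431/69 ≈ 1.8130e+5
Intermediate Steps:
a = 29 (a = 2 - (-3*9 + 0) = 2 - (-27 + 0) = 2 - 1*(-27) = 2 + 27 = 29)
Y(T) = -14 + T (Y(T) = T - 14 = -14 + T)
G(D) = 29/D
181294 - G(Y((4 + 0)/(7 + 13))) = 181294 - 29/(-14 + (4 + 0)/(7 + 13)) = 181294 - 29/(-14 + 4/20) = 181294 - 29/(-14 + 4*(1/20)) = 181294 - 29/(-14 + ⅕) = 181294 - 29/(-69/5) = 181294 - 29*(-5)/69 = 181294 - 1*(-145/69) = 181294 + 145/69 = 12509431/69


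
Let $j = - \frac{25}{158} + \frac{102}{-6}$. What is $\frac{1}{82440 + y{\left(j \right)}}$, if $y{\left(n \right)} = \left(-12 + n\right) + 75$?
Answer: $\frac{158}{13032763} \approx 1.2123 \cdot 10^{-5}$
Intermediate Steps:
$j = - \frac{2711}{158}$ ($j = \left(-25\right) \frac{1}{158} + 102 \left(- \frac{1}{6}\right) = - \frac{25}{158} - 17 = - \frac{2711}{158} \approx -17.158$)
$y{\left(n \right)} = 63 + n$
$\frac{1}{82440 + y{\left(j \right)}} = \frac{1}{82440 + \left(63 - \frac{2711}{158}\right)} = \frac{1}{82440 + \frac{7243}{158}} = \frac{1}{\frac{13032763}{158}} = \frac{158}{13032763}$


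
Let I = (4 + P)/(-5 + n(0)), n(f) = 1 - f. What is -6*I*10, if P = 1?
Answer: 75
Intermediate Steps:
I = -5/4 (I = (4 + 1)/(-5 + (1 - 1*0)) = 5/(-5 + (1 + 0)) = 5/(-5 + 1) = 5/(-4) = 5*(-¼) = -5/4 ≈ -1.2500)
-6*I*10 = -6*(-5/4)*10 = (15/2)*10 = 75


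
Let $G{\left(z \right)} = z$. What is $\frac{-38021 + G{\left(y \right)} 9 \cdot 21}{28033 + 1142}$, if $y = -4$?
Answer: $- \frac{38777}{29175} \approx -1.3291$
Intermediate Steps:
$\frac{-38021 + G{\left(y \right)} 9 \cdot 21}{28033 + 1142} = \frac{-38021 + \left(-4\right) 9 \cdot 21}{28033 + 1142} = \frac{-38021 - 756}{29175} = \left(-38021 - 756\right) \frac{1}{29175} = \left(-38777\right) \frac{1}{29175} = - \frac{38777}{29175}$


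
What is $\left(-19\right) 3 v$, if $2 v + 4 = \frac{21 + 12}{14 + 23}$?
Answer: $\frac{6555}{74} \approx 88.581$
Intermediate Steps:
$v = - \frac{115}{74}$ ($v = -2 + \frac{\left(21 + 12\right) \frac{1}{14 + 23}}{2} = -2 + \frac{33 \cdot \frac{1}{37}}{2} = -2 + \frac{1}{2} \cdot \frac{33}{37} = -2 + \frac{33}{74} = - \frac{115}{74} \approx -1.5541$)
$\left(-19\right) 3 v = \left(-19\right) 3 \left(- \frac{115}{74}\right) = \left(-57\right) \left(- \frac{115}{74}\right) = \frac{6555}{74}$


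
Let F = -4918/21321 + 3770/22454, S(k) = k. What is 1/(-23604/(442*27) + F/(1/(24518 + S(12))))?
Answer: -171200523/263926603708 ≈ -0.00064867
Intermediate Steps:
F = -145867/2323989 (F = -4918*1/21321 + 3770*(1/22454) = -4918/21321 + 1885/11227 = -145867/2323989 ≈ -0.062766)
1/(-23604/(442*27) + F/(1/(24518 + S(12)))) = 1/(-23604/(442*27) - 145867/(2323989*(1/(24518 + 12)))) = 1/(-23604/11934 - 145867/(2323989*(1/24530))) = 1/(-23604*1/11934 - 145867/(2323989*1/24530)) = 1/(-3934/1989 - 145867/2323989*24530) = 1/(-3934/1989 - 3578117510/2323989) = 1/(-263926603708/171200523) = -171200523/263926603708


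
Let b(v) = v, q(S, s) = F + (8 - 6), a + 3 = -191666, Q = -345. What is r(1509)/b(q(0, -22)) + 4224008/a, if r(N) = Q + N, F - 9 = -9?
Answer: 107327350/191669 ≈ 559.96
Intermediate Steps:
F = 0 (F = 9 - 9 = 0)
r(N) = -345 + N
a = -191669 (a = -3 - 191666 = -191669)
q(S, s) = 2 (q(S, s) = 0 + (8 - 6) = 0 + 2 = 2)
r(1509)/b(q(0, -22)) + 4224008/a = (-345 + 1509)/2 + 4224008/(-191669) = 1164*(1/2) + 4224008*(-1/191669) = 582 - 4224008/191669 = 107327350/191669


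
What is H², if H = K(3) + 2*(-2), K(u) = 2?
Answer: 4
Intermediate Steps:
H = -2 (H = 2 + 2*(-2) = 2 - 4 = -2)
H² = (-2)² = 4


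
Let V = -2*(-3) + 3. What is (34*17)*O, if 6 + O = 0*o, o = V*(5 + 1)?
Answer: -3468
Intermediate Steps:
V = 9 (V = 6 + 3 = 9)
o = 54 (o = 9*(5 + 1) = 9*6 = 54)
O = -6 (O = -6 + 0*54 = -6 + 0 = -6)
(34*17)*O = (34*17)*(-6) = 578*(-6) = -3468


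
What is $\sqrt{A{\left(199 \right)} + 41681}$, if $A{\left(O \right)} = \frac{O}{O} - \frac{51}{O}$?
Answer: $\frac{\sqrt{1650638733}}{199} \approx 204.16$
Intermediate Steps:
$A{\left(O \right)} = 1 - \frac{51}{O}$
$\sqrt{A{\left(199 \right)} + 41681} = \sqrt{\frac{-51 + 199}{199} + 41681} = \sqrt{\frac{1}{199} \cdot 148 + 41681} = \sqrt{\frac{148}{199} + 41681} = \sqrt{\frac{8294667}{199}} = \frac{\sqrt{1650638733}}{199}$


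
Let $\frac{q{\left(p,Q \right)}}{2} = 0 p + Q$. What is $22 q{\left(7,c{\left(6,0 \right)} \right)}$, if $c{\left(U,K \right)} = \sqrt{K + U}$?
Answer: $44 \sqrt{6} \approx 107.78$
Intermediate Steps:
$q{\left(p,Q \right)} = 2 Q$ ($q{\left(p,Q \right)} = 2 \left(0 p + Q\right) = 2 \left(0 + Q\right) = 2 Q$)
$22 q{\left(7,c{\left(6,0 \right)} \right)} = 22 \cdot 2 \sqrt{0 + 6} = 22 \cdot 2 \sqrt{6} = 44 \sqrt{6}$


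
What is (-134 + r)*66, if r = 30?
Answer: -6864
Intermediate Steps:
(-134 + r)*66 = (-134 + 30)*66 = -104*66 = -6864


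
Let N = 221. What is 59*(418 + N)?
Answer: 37701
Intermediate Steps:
59*(418 + N) = 59*(418 + 221) = 59*639 = 37701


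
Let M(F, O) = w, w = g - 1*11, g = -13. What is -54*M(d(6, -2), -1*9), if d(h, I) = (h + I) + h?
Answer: 1296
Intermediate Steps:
w = -24 (w = -13 - 1*11 = -13 - 11 = -24)
d(h, I) = I + 2*h (d(h, I) = (I + h) + h = I + 2*h)
M(F, O) = -24
-54*M(d(6, -2), -1*9) = -54*(-24) = 1296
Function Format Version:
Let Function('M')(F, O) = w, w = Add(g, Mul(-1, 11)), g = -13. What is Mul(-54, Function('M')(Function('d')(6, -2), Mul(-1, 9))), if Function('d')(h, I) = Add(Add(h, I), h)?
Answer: 1296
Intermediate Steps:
w = -24 (w = Add(-13, Mul(-1, 11)) = Add(-13, -11) = -24)
Function('d')(h, I) = Add(I, Mul(2, h)) (Function('d')(h, I) = Add(Add(I, h), h) = Add(I, Mul(2, h)))
Function('M')(F, O) = -24
Mul(-54, Function('M')(Function('d')(6, -2), Mul(-1, 9))) = Mul(-54, -24) = 1296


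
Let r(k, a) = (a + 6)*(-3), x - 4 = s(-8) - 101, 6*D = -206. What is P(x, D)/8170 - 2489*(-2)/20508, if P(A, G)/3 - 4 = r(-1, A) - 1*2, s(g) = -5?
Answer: 2925611/8377518 ≈ 0.34922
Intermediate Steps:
D = -103/3 (D = (1/6)*(-206) = -103/3 ≈ -34.333)
x = -102 (x = 4 + (-5 - 101) = 4 - 106 = -102)
r(k, a) = -18 - 3*a (r(k, a) = (6 + a)*(-3) = -18 - 3*a)
P(A, G) = -48 - 9*A (P(A, G) = 12 + 3*((-18 - 3*A) - 1*2) = 12 + 3*((-18 - 3*A) - 2) = 12 + 3*(-20 - 3*A) = 12 + (-60 - 9*A) = -48 - 9*A)
P(x, D)/8170 - 2489*(-2)/20508 = (-48 - 9*(-102))/8170 - 2489*(-2)/20508 = (-48 + 918)*(1/8170) + 4978*(1/20508) = 870*(1/8170) + 2489/10254 = 87/817 + 2489/10254 = 2925611/8377518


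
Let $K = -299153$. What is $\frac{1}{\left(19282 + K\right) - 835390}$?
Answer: $- \frac{1}{1115261} \approx -8.9665 \cdot 10^{-7}$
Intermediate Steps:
$\frac{1}{\left(19282 + K\right) - 835390} = \frac{1}{\left(19282 - 299153\right) - 835390} = \frac{1}{-279871 - 835390} = \frac{1}{-1115261} = - \frac{1}{1115261}$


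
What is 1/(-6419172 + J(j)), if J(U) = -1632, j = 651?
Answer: -1/6420804 ≈ -1.5574e-7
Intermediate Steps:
1/(-6419172 + J(j)) = 1/(-6419172 - 1632) = 1/(-6420804) = -1/6420804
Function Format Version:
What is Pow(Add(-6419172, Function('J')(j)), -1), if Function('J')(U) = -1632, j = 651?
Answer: Rational(-1, 6420804) ≈ -1.5574e-7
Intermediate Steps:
Pow(Add(-6419172, Function('J')(j)), -1) = Pow(Add(-6419172, -1632), -1) = Pow(-6420804, -1) = Rational(-1, 6420804)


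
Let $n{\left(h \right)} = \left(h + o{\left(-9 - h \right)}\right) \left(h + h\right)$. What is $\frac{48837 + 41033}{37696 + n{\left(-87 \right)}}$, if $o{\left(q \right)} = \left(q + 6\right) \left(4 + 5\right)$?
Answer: $- \frac{8987}{7871} \approx -1.1418$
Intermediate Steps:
$o{\left(q \right)} = 54 + 9 q$ ($o{\left(q \right)} = \left(6 + q\right) 9 = 54 + 9 q$)
$n{\left(h \right)} = 2 h \left(-27 - 8 h\right)$ ($n{\left(h \right)} = \left(h + \left(54 + 9 \left(-9 - h\right)\right)\right) \left(h + h\right) = \left(h + \left(54 - \left(81 + 9 h\right)\right)\right) 2 h = \left(h - \left(27 + 9 h\right)\right) 2 h = \left(-27 - 8 h\right) 2 h = 2 h \left(-27 - 8 h\right)$)
$\frac{48837 + 41033}{37696 + n{\left(-87 \right)}} = \frac{48837 + 41033}{37696 + 2 \left(-87\right) \left(-27 - -696\right)} = \frac{89870}{37696 + 2 \left(-87\right) \left(-27 + 696\right)} = \frac{89870}{37696 + 2 \left(-87\right) 669} = \frac{89870}{37696 - 116406} = \frac{89870}{-78710} = 89870 \left(- \frac{1}{78710}\right) = - \frac{8987}{7871}$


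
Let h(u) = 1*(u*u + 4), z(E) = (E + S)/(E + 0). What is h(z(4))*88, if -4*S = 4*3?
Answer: 715/2 ≈ 357.50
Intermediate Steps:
S = -3 ≈ -3.0000
z(E) = (-3 + E)/E (z(E) = (E - 3)/(E + 0) = (-3 + E)/E)
h(u) = 4 + u² (h(u) = 1*(u² + 4) = 1*(4 + u²) = 4 + u²)
h(z(4))*88 = (4 + ((-3 + 4)/4)²)*88 = (4 + ((¼)*1)²)*88 = (4 + (¼)²)*88 = (4 + 1/16)*88 = (65/16)*88 = 715/2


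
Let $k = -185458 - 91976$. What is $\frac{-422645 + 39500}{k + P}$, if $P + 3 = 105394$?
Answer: $\frac{383145}{172043} \approx 2.227$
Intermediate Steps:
$P = 105391$ ($P = -3 + 105394 = 105391$)
$k = -277434$
$\frac{-422645 + 39500}{k + P} = \frac{-422645 + 39500}{-277434 + 105391} = - \frac{383145}{-172043} = \left(-383145\right) \left(- \frac{1}{172043}\right) = \frac{383145}{172043}$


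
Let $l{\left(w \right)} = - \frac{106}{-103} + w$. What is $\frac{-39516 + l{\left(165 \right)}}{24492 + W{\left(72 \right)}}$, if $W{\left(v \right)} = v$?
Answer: $- \frac{4053047}{2530092} \approx -1.6019$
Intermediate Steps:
$l{\left(w \right)} = \frac{106}{103} + w$ ($l{\left(w \right)} = \left(-106\right) \left(- \frac{1}{103}\right) + w = \frac{106}{103} + w$)
$\frac{-39516 + l{\left(165 \right)}}{24492 + W{\left(72 \right)}} = \frac{-39516 + \left(\frac{106}{103} + 165\right)}{24492 + 72} = \frac{-39516 + \frac{17101}{103}}{24564} = \left(- \frac{4053047}{103}\right) \frac{1}{24564} = - \frac{4053047}{2530092}$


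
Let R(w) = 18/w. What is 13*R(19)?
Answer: 234/19 ≈ 12.316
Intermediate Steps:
13*R(19) = 13*(18/19) = 234/19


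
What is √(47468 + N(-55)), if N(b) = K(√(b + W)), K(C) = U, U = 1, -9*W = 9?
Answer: √47469 ≈ 217.87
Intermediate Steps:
W = -1 (W = -⅑*9 = -1)
K(C) = 1
N(b) = 1
√(47468 + N(-55)) = √(47468 + 1) = √47469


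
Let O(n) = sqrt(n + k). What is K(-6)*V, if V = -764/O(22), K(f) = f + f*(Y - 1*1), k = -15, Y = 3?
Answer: 13752*sqrt(7)/7 ≈ 5197.8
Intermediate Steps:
O(n) = sqrt(-15 + n) (O(n) = sqrt(n - 15) = sqrt(-15 + n))
K(f) = 3*f (K(f) = f + f*(3 - 1*1) = f + f*(3 - 1) = f + f*2 = f + 2*f = 3*f)
V = -764*sqrt(7)/7 (V = -764/sqrt(-15 + 22) = -764*sqrt(7)/7 ≈ -288.76)
K(-6)*V = (3*(-6))*(-764*sqrt(7)/7) = -(-13752)*sqrt(7)/7 = 13752*sqrt(7)/7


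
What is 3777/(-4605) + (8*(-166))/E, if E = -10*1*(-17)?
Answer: -225251/26095 ≈ -8.6320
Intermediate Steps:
E = 170 (E = -10*(-17) = 170)
3777/(-4605) + (8*(-166))/E = 3777/(-4605) + (8*(-166))/170 = 3777*(-1/4605) - 1328*1/170 = -1259/1535 - 664/85 = -225251/26095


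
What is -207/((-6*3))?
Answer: 23/2 ≈ 11.500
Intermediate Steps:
-207/((-6*3)) = -207/(-18) = -207*(-1/18) = 23/2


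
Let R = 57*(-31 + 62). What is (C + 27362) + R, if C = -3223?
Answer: 25906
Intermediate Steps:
R = 1767 (R = 57*31 = 1767)
(C + 27362) + R = (-3223 + 27362) + 1767 = 24139 + 1767 = 25906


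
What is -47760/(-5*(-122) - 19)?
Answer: -15920/197 ≈ -80.812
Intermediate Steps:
-47760/(-5*(-122) - 19) = -47760/(610 - 19) = -47760/591 = -47760*1/591 = -15920/197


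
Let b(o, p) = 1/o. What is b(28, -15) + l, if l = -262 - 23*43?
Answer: -35027/28 ≈ -1251.0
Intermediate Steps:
l = -1251 (l = -262 - 989 = -1251)
b(28, -15) + l = 1/28 - 1251 = -35027/28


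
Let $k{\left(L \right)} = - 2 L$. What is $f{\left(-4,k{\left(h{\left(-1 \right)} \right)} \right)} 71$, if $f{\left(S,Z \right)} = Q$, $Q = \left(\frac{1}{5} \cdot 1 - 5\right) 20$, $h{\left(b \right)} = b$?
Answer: $-6816$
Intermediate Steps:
$Q = -96$ ($Q = \left(\frac{1}{5} \cdot 1 - 5\right) 20 = \left(\frac{1}{5} - 5\right) 20 = \left(- \frac{24}{5}\right) 20 = -96$)
$f{\left(S,Z \right)} = -96$
$f{\left(-4,k{\left(h{\left(-1 \right)} \right)} \right)} 71 = \left(-96\right) 71 = -6816$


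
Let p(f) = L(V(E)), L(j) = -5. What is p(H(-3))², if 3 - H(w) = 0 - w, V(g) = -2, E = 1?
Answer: 25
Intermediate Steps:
H(w) = 3 + w (H(w) = 3 - (0 - w) = 3 - (-1)*w = 3 + w)
p(f) = -5
p(H(-3))² = (-5)² = 25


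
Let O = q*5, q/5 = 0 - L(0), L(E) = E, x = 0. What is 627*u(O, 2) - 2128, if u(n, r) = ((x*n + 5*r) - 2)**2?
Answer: 38000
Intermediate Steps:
q = 0 (q = 5*(0 - 1*0) = 5*(0 + 0) = 5*0 = 0)
O = 0 (O = 0*5 = 0)
u(n, r) = (-2 + 5*r)**2 (u(n, r) = ((0*n + 5*r) - 2)**2 = ((0 + 5*r) - 2)**2 = (5*r - 2)**2 = (-2 + 5*r)**2)
627*u(O, 2) - 2128 = 627*(-2 + 5*2)**2 - 2128 = 627*(-2 + 10)**2 - 2128 = 627*8**2 - 2128 = 627*64 - 2128 = 40128 - 2128 = 38000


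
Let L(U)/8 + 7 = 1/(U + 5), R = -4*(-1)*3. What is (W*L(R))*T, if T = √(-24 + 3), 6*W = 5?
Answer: -2360*I*√21/51 ≈ -212.06*I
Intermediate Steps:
R = 12 (R = 4*3 = 12)
W = ⅚ (W = (⅙)*5 = ⅚ ≈ 0.83333)
T = I*√21 (T = √(-21) = I*√21 ≈ 4.5826*I)
L(U) = -56 + 8/(5 + U) (L(U) = -56 + 8/(U + 5) = -56 + 8/(5 + U))
(W*L(R))*T = (5*(8*(-34 - 7*12)/(5 + 12))/6)*(I*√21) = (5*(8*(-34 - 84)/17)/6)*(I*√21) = (5*(8*(1/17)*(-118))/6)*(I*√21) = ((⅚)*(-944/17))*(I*√21) = -2360*I*√21/51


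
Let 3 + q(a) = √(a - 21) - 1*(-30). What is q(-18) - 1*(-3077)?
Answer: 3104 + I*√39 ≈ 3104.0 + 6.245*I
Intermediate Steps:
q(a) = 27 + √(-21 + a) (q(a) = -3 + (√(a - 21) - 1*(-30)) = -3 + (√(-21 + a) + 30) = -3 + (30 + √(-21 + a)) = 27 + √(-21 + a))
q(-18) - 1*(-3077) = (27 + √(-21 - 18)) - 1*(-3077) = (27 + √(-39)) + 3077 = (27 + I*√39) + 3077 = 3104 + I*√39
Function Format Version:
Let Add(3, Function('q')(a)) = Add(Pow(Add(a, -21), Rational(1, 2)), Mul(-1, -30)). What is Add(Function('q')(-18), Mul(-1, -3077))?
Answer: Add(3104, Mul(I, Pow(39, Rational(1, 2)))) ≈ Add(3104.0, Mul(6.2450, I))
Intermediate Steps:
Function('q')(a) = Add(27, Pow(Add(-21, a), Rational(1, 2))) (Function('q')(a) = Add(-3, Add(Pow(Add(a, -21), Rational(1, 2)), Mul(-1, -30))) = Add(-3, Add(Pow(Add(-21, a), Rational(1, 2)), 30)) = Add(-3, Add(30, Pow(Add(-21, a), Rational(1, 2)))) = Add(27, Pow(Add(-21, a), Rational(1, 2))))
Add(Function('q')(-18), Mul(-1, -3077)) = Add(Add(27, Pow(Add(-21, -18), Rational(1, 2))), Mul(-1, -3077)) = Add(Add(27, Pow(-39, Rational(1, 2))), 3077) = Add(Add(27, Mul(I, Pow(39, Rational(1, 2)))), 3077) = Add(3104, Mul(I, Pow(39, Rational(1, 2))))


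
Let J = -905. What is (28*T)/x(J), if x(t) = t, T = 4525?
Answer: -140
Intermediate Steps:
(28*T)/x(J) = (28*4525)/(-905) = 126700*(-1/905) = -140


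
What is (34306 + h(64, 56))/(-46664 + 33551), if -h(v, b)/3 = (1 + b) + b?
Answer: -33967/13113 ≈ -2.5903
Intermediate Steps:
h(v, b) = -3 - 6*b (h(v, b) = -3*((1 + b) + b) = -3*(1 + 2*b) = -3 - 6*b)
(34306 + h(64, 56))/(-46664 + 33551) = (34306 + (-3 - 6*56))/(-46664 + 33551) = (34306 + (-3 - 336))/(-13113) = (34306 - 339)*(-1/13113) = 33967*(-1/13113) = -33967/13113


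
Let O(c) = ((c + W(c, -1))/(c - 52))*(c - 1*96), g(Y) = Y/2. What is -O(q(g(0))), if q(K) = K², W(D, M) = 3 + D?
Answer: -72/13 ≈ -5.5385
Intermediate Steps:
g(Y) = Y/2 (g(Y) = Y*(½) = Y/2)
O(c) = (-96 + c)*(3 + 2*c)/(-52 + c) (O(c) = ((c + (3 + c))/(c - 52))*(c - 1*96) = ((3 + 2*c)/(-52 + c))*(c - 96) = ((3 + 2*c)/(-52 + c))*(-96 + c) = (-96 + c)*(3 + 2*c)/(-52 + c))
-O(q(g(0))) = -(-288 - 189*((½)*0)² + 2*(((½)*0)²)²)/(-52 + ((½)*0)²) = -(-288 - 189*0² + 2*(0²)²)/(-52 + 0²) = -(-288 - 189*0 + 2*0²)/(-52 + 0) = -(-288 + 0 + 2*0)/(-52) = -(-1)*(-288 + 0 + 0)/52 = -(-1)*(-288)/52 = -1*72/13 = -72/13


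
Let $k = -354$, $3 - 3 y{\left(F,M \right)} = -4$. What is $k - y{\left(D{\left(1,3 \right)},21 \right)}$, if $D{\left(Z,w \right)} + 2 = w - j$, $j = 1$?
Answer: $- \frac{1069}{3} \approx -356.33$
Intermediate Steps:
$D{\left(Z,w \right)} = -3 + w$ ($D{\left(Z,w \right)} = -2 + \left(w - 1\right) = -2 + \left(-1 + w\right) = -3 + w$)
$y{\left(F,M \right)} = \frac{7}{3}$ ($y{\left(F,M \right)} = 1 - - \frac{4}{3} = 1 + \frac{4}{3} = \frac{7}{3}$)
$k - y{\left(D{\left(1,3 \right)},21 \right)} = -354 - \frac{7}{3} = - \frac{1069}{3}$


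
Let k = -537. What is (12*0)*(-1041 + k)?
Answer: 0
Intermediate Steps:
(12*0)*(-1041 + k) = (12*0)*(-1041 - 537) = 0*(-1578) = 0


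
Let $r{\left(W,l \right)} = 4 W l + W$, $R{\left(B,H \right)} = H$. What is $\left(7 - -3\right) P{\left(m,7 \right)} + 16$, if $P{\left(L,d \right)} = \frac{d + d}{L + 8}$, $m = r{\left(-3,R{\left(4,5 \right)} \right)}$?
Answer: $\frac{148}{11} \approx 13.455$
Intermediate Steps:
$r{\left(W,l \right)} = W + 4 W l$ ($r{\left(W,l \right)} = 4 W l + W = W + 4 W l$)
$m = -63$ ($m = - 3 \left(1 + 4 \cdot 5\right) = - 3 \left(1 + 20\right) = \left(-3\right) 21 = -63$)
$P{\left(L,d \right)} = \frac{2 d}{8 + L}$
$\left(7 - -3\right) P{\left(m,7 \right)} + 16 = \left(7 - -3\right) 2 \cdot 7 \frac{1}{8 - 63} + 16 = \left(7 + 3\right) 2 \cdot 7 \frac{1}{-55} + 16 = 10 \cdot 2 \cdot 7 \left(- \frac{1}{55}\right) + 16 = 10 \left(- \frac{14}{55}\right) + 16 = - \frac{28}{11} + 16 = \frac{148}{11}$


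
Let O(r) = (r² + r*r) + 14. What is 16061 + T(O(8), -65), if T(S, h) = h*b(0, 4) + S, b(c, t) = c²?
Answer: 16203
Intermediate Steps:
O(r) = 14 + 2*r² (O(r) = (r² + r²) + 14 = 2*r² + 14 = 14 + 2*r²)
T(S, h) = S (T(S, h) = h*0² + S = h*0 + S = 0 + S = S)
16061 + T(O(8), -65) = 16061 + (14 + 2*8²) = 16061 + (14 + 2*64) = 16061 + (14 + 128) = 16061 + 142 = 16203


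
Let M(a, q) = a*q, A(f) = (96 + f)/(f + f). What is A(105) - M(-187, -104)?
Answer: -1361293/70 ≈ -19447.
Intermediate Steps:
A(f) = (96 + f)/(2*f) (A(f) = (96 + f)/((2*f)) = (96 + f)*(1/(2*f)) = (96 + f)/(2*f))
A(105) - M(-187, -104) = (½)*(96 + 105)/105 - (-187)*(-104) = (½)*(1/105)*201 - 1*19448 = 67/70 - 19448 = -1361293/70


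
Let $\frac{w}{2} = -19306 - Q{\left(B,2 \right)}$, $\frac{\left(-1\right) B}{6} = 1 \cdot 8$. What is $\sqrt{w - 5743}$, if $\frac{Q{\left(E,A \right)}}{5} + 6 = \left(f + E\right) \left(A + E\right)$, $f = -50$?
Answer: $25 i \sqrt{143} \approx 298.96 i$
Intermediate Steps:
$B = -48$ ($B = - 6 \cdot 1 \cdot 8 = \left(-6\right) 8 = -48$)
$Q{\left(E,A \right)} = -30 + 5 \left(-50 + E\right) \left(A + E\right)$
$w = -83632$ ($w = 2 \left(-19306 - \left(-30 - 500 - -12000 + 5 \left(-48\right)^{2} + 5 \cdot 2 \left(-48\right)\right)\right) = 2 \left(-19306 - \left(-30 - 500 + 12000 + 5 \cdot 2304 - 480\right)\right) = 2 \left(-19306 - \left(-30 - 500 + 12000 + 11520 - 480\right)\right) = 2 \left(-19306 - 22510\right) = 2 \left(-41816\right) = -83632$)
$\sqrt{w - 5743} = \sqrt{-83632 - 5743} = \sqrt{-89375} = 25 i \sqrt{143}$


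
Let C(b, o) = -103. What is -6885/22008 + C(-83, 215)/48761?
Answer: -112662103/357710696 ≈ -0.31495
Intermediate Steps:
-6885/22008 + C(-83, 215)/48761 = -6885/22008 - 103/48761 = -6885*1/22008 - 103*1/48761 = -2295/7336 - 103/48761 = -112662103/357710696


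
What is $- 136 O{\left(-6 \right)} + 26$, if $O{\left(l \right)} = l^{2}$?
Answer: $-4870$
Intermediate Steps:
$- 136 O{\left(-6 \right)} + 26 = - 136 \left(-6\right)^{2} + 26 = \left(-136\right) 36 + 26 = -4896 + 26 = -4870$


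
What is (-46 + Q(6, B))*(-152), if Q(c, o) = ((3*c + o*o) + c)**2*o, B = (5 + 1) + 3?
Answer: -15075208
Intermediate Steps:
B = 9 (B = 6 + 3 = 9)
Q(c, o) = o*(o**2 + 4*c)**2 (Q(c, o) = ((3*c + o**2) + c)**2*o = ((o**2 + 3*c) + c)**2*o = (o**2 + 4*c)**2*o = o*(o**2 + 4*c)**2)
(-46 + Q(6, B))*(-152) = (-46 + 9*(9**2 + 4*6)**2)*(-152) = (-46 + 9*(81 + 24)**2)*(-152) = (-46 + 9*105**2)*(-152) = (-46 + 9*11025)*(-152) = (-46 + 99225)*(-152) = 99179*(-152) = -15075208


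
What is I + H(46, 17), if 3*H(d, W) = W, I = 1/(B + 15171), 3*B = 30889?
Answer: 1298843/229206 ≈ 5.6667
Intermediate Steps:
B = 30889/3 (B = (1/3)*30889 = 30889/3 ≈ 10296.)
I = 3/76402 (I = 1/(30889/3 + 15171) = 1/(76402/3) = 3/76402 ≈ 3.9266e-5)
H(d, W) = W/3
I + H(46, 17) = 3/76402 + (1/3)*17 = 3/76402 + 17/3 = 1298843/229206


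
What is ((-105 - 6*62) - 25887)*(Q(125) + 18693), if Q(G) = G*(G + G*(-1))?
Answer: -492822252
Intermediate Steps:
Q(G) = 0 (Q(G) = G*(G - G) = G*0 = 0)
((-105 - 6*62) - 25887)*(Q(125) + 18693) = ((-105 - 6*62) - 25887)*(0 + 18693) = ((-105 - 372) - 25887)*18693 = (-477 - 25887)*18693 = -26364*18693 = -492822252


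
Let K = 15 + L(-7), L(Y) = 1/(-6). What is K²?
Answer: 7921/36 ≈ 220.03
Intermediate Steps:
L(Y) = -⅙ (L(Y) = 1*(-⅙) = -⅙)
K = 89/6 (K = 15 - ⅙ = 89/6 ≈ 14.833)
K² = (89/6)² = 7921/36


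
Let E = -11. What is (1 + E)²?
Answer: 100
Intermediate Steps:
(1 + E)² = (1 - 11)² = (-10)² = 100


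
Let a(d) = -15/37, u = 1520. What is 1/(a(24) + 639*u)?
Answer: 37/35937345 ≈ 1.0296e-6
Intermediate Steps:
a(d) = -15/37 (a(d) = -15*1/37 = -15/37)
1/(a(24) + 639*u) = 1/(-15/37 + 639*1520) = 1/(-15/37 + 971280) = 1/(35937345/37) = 37/35937345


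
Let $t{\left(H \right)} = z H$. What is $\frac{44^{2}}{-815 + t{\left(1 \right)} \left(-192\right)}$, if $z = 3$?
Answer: $- \frac{1936}{1391} \approx -1.3918$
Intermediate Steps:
$t{\left(H \right)} = 3 H$
$\frac{44^{2}}{-815 + t{\left(1 \right)} \left(-192\right)} = \frac{44^{2}}{-815 + 3 \cdot 1 \left(-192\right)} = \frac{1936}{-815 + 3 \left(-192\right)} = \frac{1936}{-815 - 576} = \frac{1936}{-1391} = 1936 \left(- \frac{1}{1391}\right) = - \frac{1936}{1391}$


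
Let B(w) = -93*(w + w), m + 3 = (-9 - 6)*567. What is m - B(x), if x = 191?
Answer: 27018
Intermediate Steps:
m = -8508 (m = -3 + (-9 - 6)*567 = -3 - 15*567 = -3 - 8505 = -8508)
B(w) = -186*w
m - B(x) = -8508 - (-186)*191 = -8508 - 1*(-35526) = -8508 + 35526 = 27018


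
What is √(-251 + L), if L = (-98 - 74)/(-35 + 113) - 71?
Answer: 2*I*√123279/39 ≈ 18.006*I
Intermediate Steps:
L = -2855/39 (L = -172/78 - 71 = -172*1/78 - 71 = -86/39 - 71 = -2855/39 ≈ -73.205)
√(-251 + L) = √(-251 - 2855/39) = √(-12644/39) = 2*I*√123279/39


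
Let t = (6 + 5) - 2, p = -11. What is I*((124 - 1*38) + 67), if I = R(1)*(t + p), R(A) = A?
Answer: -306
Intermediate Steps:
t = 9 (t = 11 - 2 = 9)
I = -2 (I = 1*(9 - 11) = 1*(-2) = -2)
I*((124 - 1*38) + 67) = -2*((124 - 1*38) + 67) = -2*((124 - 38) + 67) = -2*(86 + 67) = -2*153 = -306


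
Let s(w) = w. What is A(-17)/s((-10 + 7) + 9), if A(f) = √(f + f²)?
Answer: 2*√17/3 ≈ 2.7487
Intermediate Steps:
A(-17)/s((-10 + 7) + 9) = √(-17*(1 - 17))/((-10 + 7) + 9) = √(-17*(-16))/(-3 + 9) = √272/6 = (4*√17)*(⅙) = 2*√17/3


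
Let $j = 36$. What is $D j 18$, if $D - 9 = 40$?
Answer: $31752$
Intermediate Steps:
$D = 49$ ($D = 9 + 40 = 49$)
$D j 18 = 49 \cdot 36 \cdot 18 = 1764 \cdot 18 = 31752$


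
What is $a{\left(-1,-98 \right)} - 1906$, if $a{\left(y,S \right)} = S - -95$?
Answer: $-1909$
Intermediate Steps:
$a{\left(y,S \right)} = 95 + S$ ($a{\left(y,S \right)} = S + 95 = 95 + S$)
$a{\left(-1,-98 \right)} - 1906 = \left(95 - 98\right) - 1906 = -3 - 1906 = -1909$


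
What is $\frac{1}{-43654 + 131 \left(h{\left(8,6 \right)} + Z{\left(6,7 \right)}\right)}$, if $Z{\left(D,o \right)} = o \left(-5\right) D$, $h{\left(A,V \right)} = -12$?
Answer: $- \frac{1}{72736} \approx -1.3748 \cdot 10^{-5}$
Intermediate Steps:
$Z{\left(D,o \right)} = - 5 D o$ ($Z{\left(D,o \right)} = - 5 o D = - 5 D o$)
$\frac{1}{-43654 + 131 \left(h{\left(8,6 \right)} + Z{\left(6,7 \right)}\right)} = \frac{1}{-43654 + 131 \left(-12 - 30 \cdot 7\right)} = \frac{1}{-43654 + 131 \left(-12 - 210\right)} = \frac{1}{-43654 + 131 \left(-222\right)} = \frac{1}{-43654 - 29082} = \frac{1}{-72736} = - \frac{1}{72736}$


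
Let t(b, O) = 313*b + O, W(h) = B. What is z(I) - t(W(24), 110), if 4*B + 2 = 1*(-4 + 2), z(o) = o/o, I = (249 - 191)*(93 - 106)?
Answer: 204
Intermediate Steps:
I = -754 (I = 58*(-13) = -754)
z(o) = 1
B = -1 (B = -½ + (1*(-4 + 2))/4 = -½ + (1*(-2))/4 = -½ + (¼)*(-2) = -½ - ½ = -1)
W(h) = -1
t(b, O) = O + 313*b
z(I) - t(W(24), 110) = 1 - (110 + 313*(-1)) = 1 - (110 - 313) = 1 - 1*(-203) = 1 + 203 = 204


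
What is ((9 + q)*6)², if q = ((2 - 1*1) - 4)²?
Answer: 11664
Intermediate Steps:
q = 9 (q = ((2 - 1) - 4)² = (1 - 4)² = (-3)² = 9)
((9 + q)*6)² = ((9 + 9)*6)² = (18*6)² = 108² = 11664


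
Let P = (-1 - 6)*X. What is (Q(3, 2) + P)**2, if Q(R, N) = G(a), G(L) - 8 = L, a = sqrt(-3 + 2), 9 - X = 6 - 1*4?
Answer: (41 - I)**2 ≈ 1680.0 - 82.0*I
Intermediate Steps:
X = 7 (X = 9 - (6 - 1*4) = 9 - (6 - 4) = 9 - 1*2 = 9 - 2 = 7)
a = I (a = sqrt(-1) = I ≈ 1.0*I)
G(L) = 8 + L
P = -49 (P = (-1 - 6)*7 = -7*7 = -49)
Q(R, N) = 8 + I
(Q(3, 2) + P)**2 = ((8 + I) - 49)**2 = (-41 + I)**2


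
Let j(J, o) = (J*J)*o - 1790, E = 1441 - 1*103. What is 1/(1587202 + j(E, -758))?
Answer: -1/1355419540 ≈ -7.3778e-10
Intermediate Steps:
E = 1338 (E = 1441 - 103 = 1338)
j(J, o) = -1790 + o*J**2 (j(J, o) = J**2*o - 1790 = o*J**2 - 1790 = -1790 + o*J**2)
1/(1587202 + j(E, -758)) = 1/(1587202 + (-1790 - 758*1338**2)) = 1/(1587202 + (-1790 - 758*1790244)) = 1/(1587202 + (-1790 - 1357004952)) = 1/(1587202 - 1357006742) = 1/(-1355419540) = -1/1355419540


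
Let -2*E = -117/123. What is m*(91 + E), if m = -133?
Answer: -997633/82 ≈ -12166.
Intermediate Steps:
E = 39/82 (E = -(-117)/(2*123) = -½*(-39/41) = 39/82 ≈ 0.47561)
m*(91 + E) = -133*(91 + 39/82) = -133*7501/82 = -997633/82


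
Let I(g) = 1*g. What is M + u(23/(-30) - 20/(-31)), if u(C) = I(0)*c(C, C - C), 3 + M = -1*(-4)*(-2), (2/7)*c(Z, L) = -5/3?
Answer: -11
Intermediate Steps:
c(Z, L) = -35/6 (c(Z, L) = 7*(-5/3)/2 = 7*(-5*⅓)/2 = (7/2)*(-5/3) = -35/6)
I(g) = g
M = -11 (M = -3 - 1*(-4)*(-2) = -3 + 4*(-2) = -3 - 8 = -11)
u(C) = 0 (u(C) = 0*(-35/6) = 0)
M + u(23/(-30) - 20/(-31)) = -11 + 0 = -11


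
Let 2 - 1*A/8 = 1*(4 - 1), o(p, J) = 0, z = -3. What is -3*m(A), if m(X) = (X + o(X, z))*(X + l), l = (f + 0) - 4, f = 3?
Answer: -216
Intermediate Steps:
A = -8 (A = 16 - 8*(4 - 1) = 16 - 8*3 = 16 - 24 = -8)
l = -1 (l = (3 + 0) - 4 = 3 - 4 = -1)
m(X) = X*(-1 + X) (m(X) = (X + 0)*(X - 1) = X*(-1 + X))
-3*m(A) = -(-24)*(-1 - 8) = -(-24)*(-9) = -3*72 = -216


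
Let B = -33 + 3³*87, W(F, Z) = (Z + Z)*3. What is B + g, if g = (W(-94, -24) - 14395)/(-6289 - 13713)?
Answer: 46339171/20002 ≈ 2316.7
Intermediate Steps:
W(F, Z) = 6*Z (W(F, Z) = (2*Z)*3 = 6*Z)
g = 14539/20002 (g = (6*(-24) - 14395)/(-6289 - 13713) = (-144 - 14395)/(-20002) = -14539*(-1/20002) = 14539/20002 ≈ 0.72688)
B = 2316 (B = -33 + 27*87 = -33 + 2349 = 2316)
B + g = 2316 + 14539/20002 = 46339171/20002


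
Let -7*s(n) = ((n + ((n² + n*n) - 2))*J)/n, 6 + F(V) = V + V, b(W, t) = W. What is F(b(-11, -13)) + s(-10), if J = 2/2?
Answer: -886/35 ≈ -25.314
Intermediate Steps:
J = 1 (J = 2*(½) = 1)
F(V) = -6 + 2*V (F(V) = -6 + (V + V) = -6 + 2*V)
s(n) = -(-2 + n + 2*n²)/(7*n) (s(n) = -(n + ((n² + n*n) - 2))*1/(7*n) = -(n + ((n² + n²) - 2))*1/(7*n) = -(n + (2*n² - 2))*1/(7*n) = -(n + (-2 + 2*n²))*1/(7*n) = -(-2 + n + 2*n²)*1/(7*n) = -(-2 + n + 2*n²)/(7*n))
F(b(-11, -13)) + s(-10) = (-6 + 2*(-11)) + (⅐)*(2 - 1*(-10) - 2*(-10)²)/(-10) = (-6 - 22) + (⅐)*(-⅒)*(2 + 10 - 2*100) = -28 + (⅐)*(-⅒)*(2 + 10 - 200) = -28 + (⅐)*(-⅒)*(-188) = -28 + 94/35 = -886/35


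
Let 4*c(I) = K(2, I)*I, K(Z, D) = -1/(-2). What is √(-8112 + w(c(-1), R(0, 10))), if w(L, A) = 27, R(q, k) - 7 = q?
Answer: 7*I*√165 ≈ 89.917*I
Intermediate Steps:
K(Z, D) = ½ (K(Z, D) = -1*(-½) = ½)
R(q, k) = 7 + q
c(I) = I/8 (c(I) = (I/2)/4 = I/8)
√(-8112 + w(c(-1), R(0, 10))) = √(-8112 + 27) = √(-8085) = 7*I*√165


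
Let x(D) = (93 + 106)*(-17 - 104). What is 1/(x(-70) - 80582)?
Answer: -1/104661 ≈ -9.5547e-6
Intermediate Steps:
x(D) = -24079 (x(D) = 199*(-121) = -24079)
1/(x(-70) - 80582) = 1/(-24079 - 80582) = 1/(-104661) = -1/104661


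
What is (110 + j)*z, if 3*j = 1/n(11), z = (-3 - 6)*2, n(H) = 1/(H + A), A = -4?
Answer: -2022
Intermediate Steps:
n(H) = 1/(-4 + H) (n(H) = 1/(H - 4) = 1/(-4 + H))
z = -18 (z = -9*2 = -18)
j = 7/3 (j = 1/(3*(1/(-4 + 11))) = 1/(3*(1/7)) = 1/(3*(⅐)) = (⅓)*7 = 7/3 ≈ 2.3333)
(110 + j)*z = (110 + 7/3)*(-18) = (337/3)*(-18) = -2022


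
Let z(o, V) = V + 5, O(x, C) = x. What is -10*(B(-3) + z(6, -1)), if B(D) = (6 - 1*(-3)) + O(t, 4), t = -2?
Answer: -110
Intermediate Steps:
z(o, V) = 5 + V
B(D) = 7 (B(D) = (6 - 1*(-3)) - 2 = (6 + 3) - 2 = 9 - 2 = 7)
-10*(B(-3) + z(6, -1)) = -10*(7 + (5 - 1)) = -10*(7 + 4) = -10*11 = -110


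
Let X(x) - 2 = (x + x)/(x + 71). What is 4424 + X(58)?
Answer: 571070/129 ≈ 4426.9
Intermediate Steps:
X(x) = 2 + 2*x/(71 + x) (X(x) = 2 + (x + x)/(x + 71) = 2 + (2*x)/(71 + x) = 2 + 2*x/(71 + x))
4424 + X(58) = 4424 + 2*(71 + 2*58)/(71 + 58) = 4424 + 2*(71 + 116)/129 = 4424 + 2*(1/129)*187 = 4424 + 374/129 = 571070/129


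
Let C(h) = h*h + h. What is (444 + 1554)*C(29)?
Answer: 1738260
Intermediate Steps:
C(h) = h + h² (C(h) = h² + h = h + h²)
(444 + 1554)*C(29) = (444 + 1554)*(29*(1 + 29)) = 1998*(29*30) = 1998*870 = 1738260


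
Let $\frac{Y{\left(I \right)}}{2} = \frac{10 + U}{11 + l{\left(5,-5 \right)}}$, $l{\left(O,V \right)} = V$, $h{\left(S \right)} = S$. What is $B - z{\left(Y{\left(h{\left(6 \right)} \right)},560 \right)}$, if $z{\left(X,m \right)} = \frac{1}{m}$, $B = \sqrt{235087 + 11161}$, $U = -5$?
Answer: $- \frac{1}{560} + 2 \sqrt{61562} \approx 496.23$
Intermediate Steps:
$Y{\left(I \right)} = \frac{5}{3}$ ($Y{\left(I \right)} = 2 \frac{10 - 5}{11 - 5} = 2 \cdot \frac{5}{6} = \frac{5}{3}$)
$B = 2 \sqrt{61562}$ ($B = \sqrt{246248} = 2 \sqrt{61562} \approx 496.23$)
$B - z{\left(Y{\left(h{\left(6 \right)} \right)},560 \right)} = 2 \sqrt{61562} - \frac{1}{560} = - \frac{1}{560} + 2 \sqrt{61562}$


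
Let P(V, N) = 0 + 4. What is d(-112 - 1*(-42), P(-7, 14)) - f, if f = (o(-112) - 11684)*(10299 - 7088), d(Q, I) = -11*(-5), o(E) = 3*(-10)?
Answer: 37613709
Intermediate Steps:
P(V, N) = 4
o(E) = -30
d(Q, I) = 55
f = -37613654 (f = (-30 - 11684)*(10299 - 7088) = -11714*3211 = -37613654)
d(-112 - 1*(-42), P(-7, 14)) - f = 55 - 1*(-37613654) = 55 + 37613654 = 37613709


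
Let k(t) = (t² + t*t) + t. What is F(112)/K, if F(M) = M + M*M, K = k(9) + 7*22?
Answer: 12656/325 ≈ 38.942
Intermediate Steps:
k(t) = t + 2*t² (k(t) = (t² + t²) + t = 2*t² + t = t + 2*t²)
K = 325 (K = 9*(1 + 2*9) + 7*22 = 9*(1 + 18) + 154 = 9*19 + 154 = 171 + 154 = 325)
F(M) = M + M²
F(112)/K = (112*(1 + 112))/325 = (112*113)*(1/325) = 12656*(1/325) = 12656/325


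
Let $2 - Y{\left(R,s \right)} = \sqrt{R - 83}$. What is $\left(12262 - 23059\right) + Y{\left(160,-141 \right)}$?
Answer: $-10795 - \sqrt{77} \approx -10804.0$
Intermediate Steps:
$Y{\left(R,s \right)} = 2 - \sqrt{-83 + R}$ ($Y{\left(R,s \right)} = 2 - \sqrt{R - 83} = 2 - \sqrt{-83 + R}$)
$\left(12262 - 23059\right) + Y{\left(160,-141 \right)} = \left(12262 - 23059\right) + \left(2 - \sqrt{-83 + 160}\right) = -10797 + \left(2 - \sqrt{77}\right) = -10795 - \sqrt{77}$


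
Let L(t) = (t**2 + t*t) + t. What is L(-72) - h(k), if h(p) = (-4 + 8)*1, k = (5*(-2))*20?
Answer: 10292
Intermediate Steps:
L(t) = t + 2*t**2 (L(t) = (t**2 + t**2) + t = 2*t**2 + t = t + 2*t**2)
k = -200 (k = -10*20 = -200)
h(p) = 4 (h(p) = 4*1 = 4)
L(-72) - h(k) = -72*(1 + 2*(-72)) - 1*4 = -72*(1 - 144) - 4 = -72*(-143) - 4 = 10296 - 4 = 10292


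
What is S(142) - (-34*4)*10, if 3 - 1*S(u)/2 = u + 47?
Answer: 988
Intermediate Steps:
S(u) = -88 - 2*u (S(u) = 6 - 2*(u + 47) = 6 - 2*(47 + u) = 6 + (-94 - 2*u) = -88 - 2*u)
S(142) - (-34*4)*10 = (-88 - 2*142) - (-34*4)*10 = (-88 - 284) - (-136)*10 = -372 - 1*(-1360) = -372 + 1360 = 988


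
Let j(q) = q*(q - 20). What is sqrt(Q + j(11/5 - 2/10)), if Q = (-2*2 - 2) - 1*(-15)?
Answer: 3*I*sqrt(3) ≈ 5.1962*I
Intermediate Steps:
j(q) = q*(-20 + q)
Q = 9 (Q = (-4 - 2) + 15 = -6 + 15 = 9)
sqrt(Q + j(11/5 - 2/10)) = sqrt(9 + (11/5 - 2/10)*(-20 + (11/5 - 2/10))) = sqrt(9 + (11*(1/5) - 2*1/10)*(-20 + (11*(1/5) - 2*1/10))) = sqrt(9 + (11/5 - 1/5)*(-20 + (11/5 - 1/5))) = sqrt(9 + 2*(-20 + 2)) = sqrt(9 + 2*(-18)) = sqrt(9 - 36) = sqrt(-27) = 3*I*sqrt(3)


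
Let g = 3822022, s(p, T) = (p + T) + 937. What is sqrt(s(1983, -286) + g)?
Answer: 4*sqrt(239041) ≈ 1955.7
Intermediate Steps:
s(p, T) = 937 + T + p (s(p, T) = (T + p) + 937 = 937 + T + p)
sqrt(s(1983, -286) + g) = sqrt((937 - 286 + 1983) + 3822022) = sqrt(2634 + 3822022) = sqrt(3824656) = 4*sqrt(239041)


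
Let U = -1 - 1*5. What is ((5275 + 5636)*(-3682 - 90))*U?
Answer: 246937752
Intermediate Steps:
U = -6 (U = -1 - 5 = -6)
((5275 + 5636)*(-3682 - 90))*U = ((5275 + 5636)*(-3682 - 90))*(-6) = (10911*(-3772))*(-6) = -41156292*(-6) = 246937752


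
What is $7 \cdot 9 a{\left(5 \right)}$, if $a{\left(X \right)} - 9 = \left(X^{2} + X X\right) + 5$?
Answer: $4032$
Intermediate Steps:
$a{\left(X \right)} = 14 + 2 X^{2}$ ($a{\left(X \right)} = 9 + \left(\left(X^{2} + X X\right) + 5\right) = 9 + \left(\left(X^{2} + X^{2}\right) + 5\right) = 9 + \left(2 X^{2} + 5\right) = 9 + \left(5 + 2 X^{2}\right) = 14 + 2 X^{2}$)
$7 \cdot 9 a{\left(5 \right)} = 7 \cdot 9 \left(14 + 2 \cdot 5^{2}\right) = 63 \left(14 + 2 \cdot 25\right) = 63 \left(14 + 50\right) = 63 \cdot 64 = 4032$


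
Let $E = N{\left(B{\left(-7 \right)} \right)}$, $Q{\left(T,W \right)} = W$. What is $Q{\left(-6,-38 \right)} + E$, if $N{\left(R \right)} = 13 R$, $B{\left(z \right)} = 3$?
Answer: $1$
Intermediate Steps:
$E = 39$ ($E = 13 \cdot 3 = 39$)
$Q{\left(-6,-38 \right)} + E = -38 + 39 = 1$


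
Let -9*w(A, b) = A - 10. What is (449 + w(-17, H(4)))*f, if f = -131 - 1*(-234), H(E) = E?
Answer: 46556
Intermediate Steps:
w(A, b) = 10/9 - A/9 (w(A, b) = -(A - 10)/9 = -(-10 + A)/9 = 10/9 - A/9)
f = 103 (f = -131 + 234 = 103)
(449 + w(-17, H(4)))*f = (449 + (10/9 - ⅑*(-17)))*103 = (449 + (10/9 + 17/9))*103 = (449 + 3)*103 = 452*103 = 46556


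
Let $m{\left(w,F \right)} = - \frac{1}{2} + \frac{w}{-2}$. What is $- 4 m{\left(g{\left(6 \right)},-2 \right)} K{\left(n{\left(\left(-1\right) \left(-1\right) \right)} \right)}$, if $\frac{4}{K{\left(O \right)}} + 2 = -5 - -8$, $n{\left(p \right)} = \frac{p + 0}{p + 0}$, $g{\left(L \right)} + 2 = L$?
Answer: $40$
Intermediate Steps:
$g{\left(L \right)} = -2 + L$
$n{\left(p \right)} = 1$ ($n{\left(p \right)} = \frac{p}{p} = 1$)
$K{\left(O \right)} = 4$ ($K{\left(O \right)} = \frac{4}{-2 - -3} = \frac{4}{-2 + \left(-5 + 8\right)} = \frac{4}{-2 + 3} = \frac{4}{1} = 4 \cdot 1 = 4$)
$m{\left(w,F \right)} = - \frac{1}{2} - \frac{w}{2}$ ($m{\left(w,F \right)} = \left(-1\right) \frac{1}{2} + w \left(- \frac{1}{2}\right) = - \frac{1}{2} - \frac{w}{2}$)
$- 4 m{\left(g{\left(6 \right)},-2 \right)} K{\left(n{\left(\left(-1\right) \left(-1\right) \right)} \right)} = - 4 \left(- \frac{1}{2} - \frac{-2 + 6}{2}\right) 4 = - 4 \left(- \frac{1}{2} - 2\right) 4 = \left(-4\right) \left(- \frac{5}{2}\right) 4 = 10 \cdot 4 = 40$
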